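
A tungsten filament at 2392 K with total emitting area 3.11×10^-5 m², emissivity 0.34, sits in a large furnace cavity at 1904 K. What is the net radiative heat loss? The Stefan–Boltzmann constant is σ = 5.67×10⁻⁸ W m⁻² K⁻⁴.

Q = εσA(T⁴ − T_s⁴). T⁴ − T_s⁴ = (2392)⁴ − (1904)⁴ = 3.27×10^13 − 1.31×10^13 = 1.96×10^13 K⁴.
Q = 0.34 × 5.67×10⁻⁸ × 3.11×10^-5 × 1.96×10^13 = 11.7 W.

Q ≈ 11.7 W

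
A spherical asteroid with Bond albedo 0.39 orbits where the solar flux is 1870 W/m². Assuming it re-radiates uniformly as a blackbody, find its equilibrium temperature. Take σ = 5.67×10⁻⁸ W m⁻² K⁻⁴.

Power absorbed = (1−a)S·πR²; power emitted = 4πR²σT⁴. Equating and cancelling πR²:
T = ((1−a)S / 4σ)^(1/4) = (1140 / (4 × 5.67×10⁻⁸))^(1/4) = (5.03×10^9)^(1/4).
T = 266 K.

T ≈ 266 K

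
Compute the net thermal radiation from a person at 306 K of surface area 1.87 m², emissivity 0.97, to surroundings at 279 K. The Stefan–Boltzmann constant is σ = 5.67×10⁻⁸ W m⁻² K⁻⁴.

Q ≈ 279 W

Q = εσA(T⁴ − T_s⁴). T⁴ − T_s⁴ = (306)⁴ − (279)⁴ = 8.77×10^9 − 6.06×10^9 = 2.71×10^9 K⁴.
Q = 0.97 × 5.67×10⁻⁸ × 1.87 × 2.71×10^9 = 279 W.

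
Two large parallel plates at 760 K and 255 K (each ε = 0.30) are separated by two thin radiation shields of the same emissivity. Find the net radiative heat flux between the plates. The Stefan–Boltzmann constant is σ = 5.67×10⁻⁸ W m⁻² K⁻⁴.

q ≈ 1100 W/m²

Each of the 3 gaps contributes resistance (2/ε − 1) = 2/0.30 − 1 = 5.667; total = 17.00.
q = σ(T₁⁴ − T₂⁴) / 17.00 = 5.67×10⁻⁸ × 3.29×10^11 / 17.00 = 1100 W/m².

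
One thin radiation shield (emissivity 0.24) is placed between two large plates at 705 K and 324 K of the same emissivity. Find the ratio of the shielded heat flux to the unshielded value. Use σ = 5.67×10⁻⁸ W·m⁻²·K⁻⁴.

With N identical shields there are N+1 = 2 gaps in series, each with the same radiative resistance, so the flux falls to 1/(N+1) of its unshielded value.

ratio ≈ 0.500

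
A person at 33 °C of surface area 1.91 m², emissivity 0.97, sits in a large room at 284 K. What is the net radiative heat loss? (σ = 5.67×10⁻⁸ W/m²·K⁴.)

Q ≈ 238 W

Convert: 33 °C = 306 K.
Q = εσA(T⁴ − T_s⁴). T⁴ − T_s⁴ = (306)⁴ − (284)⁴ = 8.77×10^9 − 6.51×10^9 = 2.26×10^9 K⁴.
Q = 0.97 × 5.67×10⁻⁸ × 1.91 × 2.26×10^9 = 238 W.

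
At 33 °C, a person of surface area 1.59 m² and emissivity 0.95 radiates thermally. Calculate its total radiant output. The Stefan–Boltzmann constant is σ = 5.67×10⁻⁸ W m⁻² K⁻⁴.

33 °C = 306 K.
Stefan–Boltzmann: P = εσAT⁴ = 0.95 × 5.67×10⁻⁸ × 1.59 × (306)⁴ = 0.95 × 5.67×10⁻⁸ × 1.59 × 8.77×10^9.
P = 751 W.

P ≈ 751 W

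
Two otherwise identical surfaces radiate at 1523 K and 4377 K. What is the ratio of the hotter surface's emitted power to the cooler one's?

P ∝ T⁴, so the ratio is (4377/1523)⁴ = (2.874)⁴ = 68.2.

ratio ≈ 68.2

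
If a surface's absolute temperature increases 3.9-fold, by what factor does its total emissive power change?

factor ≈ 231

P ∝ T⁴, so the power scales as (3.9)⁴ = 231.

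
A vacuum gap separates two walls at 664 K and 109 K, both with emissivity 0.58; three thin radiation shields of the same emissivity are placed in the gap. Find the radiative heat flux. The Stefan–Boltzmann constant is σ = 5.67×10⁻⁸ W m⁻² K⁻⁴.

Each of the 4 gaps contributes resistance (2/ε − 1) = 2/0.58 − 1 = 2.448; total = 9.793.
q = σ(T₁⁴ − T₂⁴) / 9.793 = 5.67×10⁻⁸ × 1.94×10^11 / 9.793 = 1120 W/m².

q ≈ 1120 W/m²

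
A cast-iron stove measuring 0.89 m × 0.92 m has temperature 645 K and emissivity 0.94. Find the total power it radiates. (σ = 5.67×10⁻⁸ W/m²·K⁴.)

A = 0.89 × 0.92 = 0.819 m².
P = εσAT⁴ = 0.94 × 5.67×10⁻⁸ × 0.819 × (645)⁴ = 0.94 × 5.67×10⁻⁸ × 0.819 × 1.73×10^11.
P = 7550 W.

P ≈ 7550 W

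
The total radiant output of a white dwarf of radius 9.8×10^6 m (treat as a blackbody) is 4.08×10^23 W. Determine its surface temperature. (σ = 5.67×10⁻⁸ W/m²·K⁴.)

A = 4πr² = 4π × (9.8×10^6)² = 1.21×10^15 m².
From P = σAT⁴, T = (P / σA)^(1/4) = (4.08×10^23 / (5.67×10⁻⁸ × 1.21×10^15))^(1/4).
T = (5.96×10^15)^(1/4) = 8790 K.

T ≈ 8790 K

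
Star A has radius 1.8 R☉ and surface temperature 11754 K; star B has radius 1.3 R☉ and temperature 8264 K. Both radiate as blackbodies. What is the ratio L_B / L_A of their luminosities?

L = 4πR²σT⁴ ∝ R²T⁴, so L_B/L_A = (1.3/1.8)² × (8264/11754)⁴ = 0.522 × 0.244 = 0.127.

L_B/L_A ≈ 0.127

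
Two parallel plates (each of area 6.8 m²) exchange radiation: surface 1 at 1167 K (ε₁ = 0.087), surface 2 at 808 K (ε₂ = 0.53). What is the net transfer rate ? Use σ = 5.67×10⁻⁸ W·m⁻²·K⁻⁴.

For two large parallel gray plates, q = σ(T₁⁴ − T₂⁴) / (1/ε₁ + 1/ε₂ − 1).
1/ε₁ + 1/ε₂ − 1 = 1/0.087 + 1/0.53 − 1 = 12.38.
T₁⁴ − T₂⁴ = 1.85×10^12 − 4.26×10^11 = 1.43×10^12 K⁴.
q = 5.67×10⁻⁸ × 1.43×10^12 / 12.38 = 6540 W/m².
Q = q·A = 6540 × 6.8 = 44500 W.

Q ≈ 44500 W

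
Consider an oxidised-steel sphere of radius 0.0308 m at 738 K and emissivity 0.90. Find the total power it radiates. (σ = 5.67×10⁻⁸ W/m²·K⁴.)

A = 4πr² = 4π × (0.0308)² = 0.0119 m².
Stefan–Boltzmann: P = εσAT⁴ = 0.90 × 5.67×10⁻⁸ × 0.0119 × (738)⁴ = 0.90 × 5.67×10⁻⁸ × 0.0119 × 2.97×10^11.
P = 180 W.

P ≈ 180 W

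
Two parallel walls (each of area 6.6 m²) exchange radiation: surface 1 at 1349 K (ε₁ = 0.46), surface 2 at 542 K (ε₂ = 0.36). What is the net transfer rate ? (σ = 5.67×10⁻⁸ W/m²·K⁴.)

Q ≈ 3.05×10^5 W

For two large parallel gray plates, q = σ(T₁⁴ − T₂⁴) / (1/ε₁ + 1/ε₂ − 1).
1/ε₁ + 1/ε₂ − 1 = 1/0.46 + 1/0.36 − 1 = 3.952.
T₁⁴ − T₂⁴ = 3.31×10^12 − 8.63×10^10 = 3.23×10^12 K⁴.
q = 5.67×10⁻⁸ × 3.23×10^12 / 3.952 = 46300 W/m².
Q = q·A = 46300 × 6.6 = 3.05×10^5 W.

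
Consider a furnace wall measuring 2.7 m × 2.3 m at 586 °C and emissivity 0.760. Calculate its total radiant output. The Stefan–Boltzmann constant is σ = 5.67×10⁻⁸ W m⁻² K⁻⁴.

A = 2.7 × 2.3 = 6.21 m².
586 °C = 859 K.
P = εσAT⁴ = 0.760 × 5.67×10⁻⁸ × 6.21 × (859)⁴ = 0.760 × 5.67×10⁻⁸ × 6.21 × 5.44×10^11.
P = 1.46×10^5 W.

P ≈ 1.46×10^5 W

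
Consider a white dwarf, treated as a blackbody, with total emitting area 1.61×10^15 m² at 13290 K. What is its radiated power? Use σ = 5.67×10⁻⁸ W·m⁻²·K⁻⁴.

P ≈ 2.85×10^24 W

P = σAT⁴ = 5.67×10⁻⁸ × 1.61×10^15 × (13290)⁴ = 5.67×10⁻⁸ × 1.61×10^15 × 3.12×10^16.
P = 2.85×10^24 W.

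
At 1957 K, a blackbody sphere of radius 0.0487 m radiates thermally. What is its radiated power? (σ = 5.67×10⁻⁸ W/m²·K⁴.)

A = 4πr² = 4π × (0.0487)² = 0.0298 m².
P = σAT⁴ = 5.67×10⁻⁸ × 0.0298 × (1957)⁴ = 5.67×10⁻⁸ × 0.0298 × 1.47×10^13.
P = 24800 W.

P ≈ 24800 W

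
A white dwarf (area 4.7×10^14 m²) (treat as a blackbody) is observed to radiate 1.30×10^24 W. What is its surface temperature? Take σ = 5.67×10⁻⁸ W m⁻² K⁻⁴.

T ≈ 14900 K

From P = σAT⁴, T = (P / σA)^(1/4) = (1.30×10^24 / (5.67×10⁻⁸ × 4.70×10^14))^(1/4).
T = (4.88×10^16)^(1/4) = 14900 K.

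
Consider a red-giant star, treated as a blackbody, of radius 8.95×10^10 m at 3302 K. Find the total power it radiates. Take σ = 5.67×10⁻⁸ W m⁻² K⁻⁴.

P ≈ 6.78×10^29 W

A = 4πr² = 4π × (8.95×10^10)² = 1.01×10^23 m².
P = σAT⁴ = 5.67×10⁻⁸ × 1.01×10^23 × (3302)⁴ = 5.67×10⁻⁸ × 1.01×10^23 × 1.19×10^14.
P = 6.78×10^29 W.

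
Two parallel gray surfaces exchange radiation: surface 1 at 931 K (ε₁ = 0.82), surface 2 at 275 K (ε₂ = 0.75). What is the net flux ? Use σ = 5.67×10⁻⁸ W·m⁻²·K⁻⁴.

q ≈ 27200 W/m²

For two large parallel gray plates, q = σ(T₁⁴ − T₂⁴) / (1/ε₁ + 1/ε₂ − 1).
1/ε₁ + 1/ε₂ − 1 = 1/0.82 + 1/0.75 − 1 = 1.553.
T₁⁴ − T₂⁴ = 7.51×10^11 − 5.72×10^9 = 7.46×10^11 K⁴.
q = 5.67×10⁻⁸ × 7.46×10^11 / 1.553 = 27200 W/m².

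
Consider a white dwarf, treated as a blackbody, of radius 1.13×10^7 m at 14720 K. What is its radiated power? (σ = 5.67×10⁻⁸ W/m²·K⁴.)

A = 4πr² = 4π × (1.13×10^7)² = 1.60×10^15 m².
P = σAT⁴ = 5.67×10⁻⁸ × 1.60×10^15 × (14720)⁴ = 5.67×10⁻⁸ × 1.60×10^15 × 4.69×10^16.
P = 4.27×10^24 W.

P ≈ 4.27×10^24 W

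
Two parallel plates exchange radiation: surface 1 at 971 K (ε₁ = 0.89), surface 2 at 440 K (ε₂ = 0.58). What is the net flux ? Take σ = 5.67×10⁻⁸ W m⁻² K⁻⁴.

q ≈ 26100 W/m²

For two large parallel gray plates, q = σ(T₁⁴ − T₂⁴) / (1/ε₁ + 1/ε₂ − 1).
1/ε₁ + 1/ε₂ − 1 = 1/0.89 + 1/0.58 − 1 = 1.848.
T₁⁴ − T₂⁴ = 8.89×10^11 − 3.75×10^10 = 8.51×10^11 K⁴.
q = 5.67×10⁻⁸ × 8.51×10^11 / 1.848 = 26100 W/m².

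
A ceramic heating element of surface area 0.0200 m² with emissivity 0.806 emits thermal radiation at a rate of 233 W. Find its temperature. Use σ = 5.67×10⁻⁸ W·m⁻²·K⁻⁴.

T ≈ 711 K

From P = εσAT⁴, T = (P / εσA)^(1/4) = (233 / (0.806 × 5.67×10⁻⁸ × 0.0200))^(1/4).
T = (2.55×10^11)^(1/4) = 711 K.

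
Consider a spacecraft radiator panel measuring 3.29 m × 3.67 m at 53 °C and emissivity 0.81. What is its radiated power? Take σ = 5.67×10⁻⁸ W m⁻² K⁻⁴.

A = 3.29 × 3.67 = 12.1 m².
53 °C = 326 K.
Stefan–Boltzmann: P = εσAT⁴ = 0.81 × 5.67×10⁻⁸ × 12.1 × (326)⁴ = 0.81 × 5.67×10⁻⁸ × 12.1 × 1.13×10^10.
P = 6260 W.

P ≈ 6260 W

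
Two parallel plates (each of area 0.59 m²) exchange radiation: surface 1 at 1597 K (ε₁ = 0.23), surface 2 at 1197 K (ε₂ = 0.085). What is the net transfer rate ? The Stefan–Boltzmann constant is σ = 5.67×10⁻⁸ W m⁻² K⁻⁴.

For two large parallel gray plates, q = σ(T₁⁴ − T₂⁴) / (1/ε₁ + 1/ε₂ − 1).
1/ε₁ + 1/ε₂ − 1 = 1/0.23 + 1/0.085 − 1 = 15.11.
T₁⁴ − T₂⁴ = 6.50×10^12 − 2.05×10^12 = 4.45×10^12 K⁴.
q = 5.67×10⁻⁸ × 4.45×10^12 / 15.11 = 16700 W/m².
Q = q·A = 16700 × 0.59 = 9850 W.

Q ≈ 9850 W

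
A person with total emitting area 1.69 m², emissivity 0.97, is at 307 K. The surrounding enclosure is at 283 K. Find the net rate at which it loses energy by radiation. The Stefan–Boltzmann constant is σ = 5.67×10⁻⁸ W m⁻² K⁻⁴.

Q ≈ 229 W

Q = εσA(T⁴ − T_s⁴). T⁴ − T_s⁴ = (307)⁴ − (283)⁴ = 8.88×10^9 − 6.41×10^9 = 2.47×10^9 K⁴.
Q = 0.97 × 5.67×10⁻⁸ × 1.69 × 2.47×10^9 = 229 W.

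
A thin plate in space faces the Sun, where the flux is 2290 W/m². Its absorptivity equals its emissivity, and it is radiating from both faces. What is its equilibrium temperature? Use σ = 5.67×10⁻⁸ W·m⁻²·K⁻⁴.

T ≈ 377 K

Absorbed flux αS = emitted flux 2εσT⁴ per unit area; with α = ε this gives T = (S/2σ)^(1/4).
T = (2290 / (2 × 5.67×10⁻⁸))^(1/4) = (2.02×10^10)^(1/4).
T = 377 K.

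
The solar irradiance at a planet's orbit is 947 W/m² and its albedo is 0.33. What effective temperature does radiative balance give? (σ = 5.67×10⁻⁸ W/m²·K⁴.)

Power absorbed = (1−a)S·πR²; power emitted = 4πR²σT⁴. Equating and cancelling πR²:
T = ((1−a)S / 4σ)^(1/4) = (634 / (4 × 5.67×10⁻⁸))^(1/4) = (2.80×10^9)^(1/4).
T = 230 K.

T ≈ 230 K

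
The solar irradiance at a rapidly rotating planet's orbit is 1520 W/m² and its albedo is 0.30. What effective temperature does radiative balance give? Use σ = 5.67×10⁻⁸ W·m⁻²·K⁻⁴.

T ≈ 262 K

Power absorbed = (1−a)S·πR²; power emitted = 4πR²σT⁴. Equating and cancelling πR²:
T = ((1−a)S / 4σ)^(1/4) = (1060 / (4 × 5.67×10⁻⁸))^(1/4) = (4.69×10^9)^(1/4).
T = 262 K.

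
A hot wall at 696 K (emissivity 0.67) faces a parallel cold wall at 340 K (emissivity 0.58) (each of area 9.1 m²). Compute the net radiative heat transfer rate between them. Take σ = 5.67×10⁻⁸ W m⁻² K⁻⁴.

Q ≈ 51500 W

For two large parallel gray plates, q = σ(T₁⁴ − T₂⁴) / (1/ε₁ + 1/ε₂ − 1).
1/ε₁ + 1/ε₂ − 1 = 1/0.67 + 1/0.58 − 1 = 2.217.
T₁⁴ − T₂⁴ = 2.35×10^11 − 1.34×10^10 = 2.21×10^11 K⁴.
q = 5.67×10⁻⁸ × 2.21×10^11 / 2.217 = 5660 W/m².
Q = q·A = 5660 × 9.1 = 51500 W.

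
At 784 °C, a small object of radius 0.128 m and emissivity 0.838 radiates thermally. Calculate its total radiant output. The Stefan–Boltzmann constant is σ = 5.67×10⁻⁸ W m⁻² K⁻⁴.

A = 4πr² = 4π × (0.128)² = 0.206 m².
784 °C = 1057 K.
Stefan–Boltzmann: P = εσAT⁴ = 0.838 × 5.67×10⁻⁸ × 0.206 × (1057)⁴ = 0.838 × 5.67×10⁻⁸ × 0.206 × 1.25×10^12.
P = 12200 W.

P ≈ 12200 W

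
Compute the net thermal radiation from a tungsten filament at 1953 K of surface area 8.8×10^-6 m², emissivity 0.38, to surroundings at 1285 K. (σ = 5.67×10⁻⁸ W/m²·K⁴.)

Q = εσA(T⁴ − T_s⁴). T⁴ − T_s⁴ = (1953)⁴ − (1285)⁴ = 1.45×10^13 − 2.73×10^12 = 1.18×10^13 K⁴.
Q = 0.38 × 5.67×10⁻⁸ × 8.80×10^-6 × 1.18×10^13 = 2.24 W.

Q ≈ 2.24 W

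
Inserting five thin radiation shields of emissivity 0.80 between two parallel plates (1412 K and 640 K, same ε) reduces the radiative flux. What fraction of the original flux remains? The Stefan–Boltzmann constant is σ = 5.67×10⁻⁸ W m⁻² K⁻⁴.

ratio ≈ 0.167

With N identical shields there are N+1 = 6 gaps in series, each with the same radiative resistance, so the flux falls to 1/(N+1) of its unshielded value.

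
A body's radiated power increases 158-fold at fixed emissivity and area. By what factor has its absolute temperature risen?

P ∝ T⁴ ⇒ T ∝ P^(1/4), so T scales by (158)^(1/4) = 3.55.

factor ≈ 3.55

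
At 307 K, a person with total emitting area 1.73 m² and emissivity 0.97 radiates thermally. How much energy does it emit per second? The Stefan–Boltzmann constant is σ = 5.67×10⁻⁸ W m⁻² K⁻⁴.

P ≈ 845 W

Stefan–Boltzmann: P = εσAT⁴ = 0.97 × 5.67×10⁻⁸ × 1.73 × (307)⁴ = 0.97 × 5.67×10⁻⁸ × 1.73 × 8.88×10^9.
P = 845 W.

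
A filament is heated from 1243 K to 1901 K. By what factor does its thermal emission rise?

P ∝ T⁴, so the ratio is (1901/1243)⁴ = (1.529)⁴ = 5.47.

ratio ≈ 5.47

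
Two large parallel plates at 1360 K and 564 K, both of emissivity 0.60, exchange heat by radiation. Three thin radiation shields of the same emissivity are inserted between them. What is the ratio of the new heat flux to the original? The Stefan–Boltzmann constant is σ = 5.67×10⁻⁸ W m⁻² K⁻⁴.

With N identical shields there are N+1 = 4 gaps in series, each with the same radiative resistance, so the flux falls to 1/(N+1) of its unshielded value.

ratio ≈ 0.250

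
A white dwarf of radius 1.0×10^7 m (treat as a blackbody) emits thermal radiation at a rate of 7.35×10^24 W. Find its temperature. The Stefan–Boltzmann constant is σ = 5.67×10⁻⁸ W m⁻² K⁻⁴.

A = 4πr² = 4π × (1.0×10^7)² = 1.26×10^15 m².
From P = σAT⁴, T = (P / σA)^(1/4) = (7.35×10^24 / (5.67×10⁻⁸ × 1.26×10^15))^(1/4).
T = (1.03×10^17)^(1/4) = 17900 K.

T ≈ 17900 K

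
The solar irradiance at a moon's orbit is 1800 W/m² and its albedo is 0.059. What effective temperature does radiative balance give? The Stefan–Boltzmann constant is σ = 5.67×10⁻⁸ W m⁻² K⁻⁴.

T ≈ 294 K

Power absorbed = (1−a)S·πR²; power emitted = 4πR²σT⁴. Equating and cancelling πR²:
T = ((1−a)S / 4σ)^(1/4) = (1690 / (4 × 5.67×10⁻⁸))^(1/4) = (7.47×10^9)^(1/4).
T = 294 K.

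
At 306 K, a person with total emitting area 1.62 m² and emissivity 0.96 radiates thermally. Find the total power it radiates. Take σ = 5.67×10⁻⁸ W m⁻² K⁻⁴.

Stefan–Boltzmann: P = εσAT⁴ = 0.96 × 5.67×10⁻⁸ × 1.62 × (306)⁴ = 0.96 × 5.67×10⁻⁸ × 1.62 × 8.77×10^9.
P = 773 W.

P ≈ 773 W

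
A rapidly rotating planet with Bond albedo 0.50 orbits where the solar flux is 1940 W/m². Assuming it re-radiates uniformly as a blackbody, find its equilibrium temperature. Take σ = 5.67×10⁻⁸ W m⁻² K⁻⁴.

T ≈ 256 K

Power absorbed = (1−a)S·πR²; power emitted = 4πR²σT⁴. Equating and cancelling πR²:
T = ((1−a)S / 4σ)^(1/4) = (970 / (4 × 5.67×10⁻⁸))^(1/4) = (4.28×10^9)^(1/4).
T = 256 K.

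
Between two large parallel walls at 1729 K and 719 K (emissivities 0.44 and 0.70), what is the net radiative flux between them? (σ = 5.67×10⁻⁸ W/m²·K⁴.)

For two large parallel gray plates, q = σ(T₁⁴ − T₂⁴) / (1/ε₁ + 1/ε₂ − 1).
1/ε₁ + 1/ε₂ − 1 = 1/0.44 + 1/0.70 − 1 = 2.701.
T₁⁴ − T₂⁴ = 8.94×10^12 − 2.67×10^11 = 8.67×10^12 K⁴.
q = 5.67×10⁻⁸ × 8.67×10^12 / 2.701 = 1.82×10^5 W/m².

q ≈ 1.82×10^5 W/m²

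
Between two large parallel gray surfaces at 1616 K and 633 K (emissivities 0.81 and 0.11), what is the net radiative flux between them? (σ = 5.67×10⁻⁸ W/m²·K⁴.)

q ≈ 40500 W/m²

For two large parallel gray plates, q = σ(T₁⁴ − T₂⁴) / (1/ε₁ + 1/ε₂ − 1).
1/ε₁ + 1/ε₂ − 1 = 1/0.81 + 1/0.11 − 1 = 9.325.
T₁⁴ − T₂⁴ = 6.82×10^12 − 1.61×10^11 = 6.66×10^12 K⁴.
q = 5.67×10⁻⁸ × 6.66×10^12 / 9.325 = 40500 W/m².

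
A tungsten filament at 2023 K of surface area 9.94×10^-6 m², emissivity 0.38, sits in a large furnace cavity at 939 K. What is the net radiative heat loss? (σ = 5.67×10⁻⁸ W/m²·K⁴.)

Q ≈ 3.42 W

Q = εσA(T⁴ − T_s⁴). T⁴ − T_s⁴ = (2023)⁴ − (939)⁴ = 1.67×10^13 − 7.77×10^11 = 1.60×10^13 K⁴.
Q = 0.38 × 5.67×10⁻⁸ × 9.94×10^-6 × 1.60×10^13 = 3.42 W.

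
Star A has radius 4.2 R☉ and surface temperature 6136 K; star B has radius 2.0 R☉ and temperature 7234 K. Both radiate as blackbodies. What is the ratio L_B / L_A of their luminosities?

L = 4πR²σT⁴ ∝ R²T⁴, so L_B/L_A = (2.0/4.2)² × (7234/6136)⁴ = 0.227 × 1.93 = 0.438.

L_B/L_A ≈ 0.438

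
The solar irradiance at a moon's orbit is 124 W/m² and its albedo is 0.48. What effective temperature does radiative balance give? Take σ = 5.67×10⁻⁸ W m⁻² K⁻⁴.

Power absorbed = (1−a)S·πR²; power emitted = 4πR²σT⁴. Equating and cancelling πR²:
T = ((1−a)S / 4σ)^(1/4) = (64.5 / (4 × 5.67×10⁻⁸))^(1/4) = (2.84×10^8)^(1/4).
T = 130 K.

T ≈ 130 K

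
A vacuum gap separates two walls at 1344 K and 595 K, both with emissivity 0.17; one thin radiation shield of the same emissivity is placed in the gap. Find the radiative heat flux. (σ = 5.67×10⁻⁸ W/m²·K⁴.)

q ≈ 8260 W/m²

Each of the 2 gaps contributes resistance (2/ε − 1) = 2/0.17 − 1 = 10.76; total = 21.53.
q = σ(T₁⁴ − T₂⁴) / 21.53 = 5.67×10⁻⁸ × 3.14×10^12 / 21.53 = 8260 W/m².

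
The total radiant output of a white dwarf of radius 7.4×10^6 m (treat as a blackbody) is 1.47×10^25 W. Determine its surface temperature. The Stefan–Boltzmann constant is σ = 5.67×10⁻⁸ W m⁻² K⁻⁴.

A = 4πr² = 4π × (7.4×10^6)² = 6.88×10^14 m².
From P = σAT⁴, T = (P / σA)^(1/4) = (1.47×10^25 / (5.67×10⁻⁸ × 6.88×10^14))^(1/4).
T = (3.77×10^17)^(1/4) = 24800 K.

T ≈ 24800 K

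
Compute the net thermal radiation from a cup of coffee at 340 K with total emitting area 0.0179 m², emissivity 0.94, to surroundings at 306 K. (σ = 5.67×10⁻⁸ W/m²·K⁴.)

Q = εσA(T⁴ − T_s⁴). T⁴ − T_s⁴ = (340)⁴ − (306)⁴ = 1.34×10^10 − 8.77×10^9 = 4.60×10^9 K⁴.
Q = 0.94 × 5.67×10⁻⁸ × 0.0179 × 4.60×10^9 = 4.38 W.

Q ≈ 4.38 W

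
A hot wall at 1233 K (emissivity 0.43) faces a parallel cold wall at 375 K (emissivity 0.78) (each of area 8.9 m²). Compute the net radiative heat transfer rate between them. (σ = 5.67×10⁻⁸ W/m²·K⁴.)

For two large parallel gray plates, q = σ(T₁⁴ − T₂⁴) / (1/ε₁ + 1/ε₂ − 1).
1/ε₁ + 1/ε₂ − 1 = 1/0.43 + 1/0.78 − 1 = 2.608.
T₁⁴ − T₂⁴ = 2.31×10^12 − 1.98×10^10 = 2.29×10^12 K⁴.
q = 5.67×10⁻⁸ × 2.29×10^12 / 2.608 = 49800 W/m².
Q = q·A = 49800 × 8.9 = 4.43×10^5 W.

Q ≈ 4.43×10^5 W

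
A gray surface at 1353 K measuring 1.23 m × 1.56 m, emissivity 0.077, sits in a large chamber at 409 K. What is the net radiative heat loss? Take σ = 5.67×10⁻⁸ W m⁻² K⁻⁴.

A = 1.23 × 1.56 = 1.92 m².
Q = εσA(T⁴ − T_s⁴). T⁴ − T_s⁴ = (1353)⁴ − (409)⁴ = 3.35×10^12 − 2.80×10^10 = 3.32×10^12 K⁴.
Q = 0.077 × 5.67×10⁻⁸ × 1.92 × 3.32×10^12 = 27800 W.

Q ≈ 27800 W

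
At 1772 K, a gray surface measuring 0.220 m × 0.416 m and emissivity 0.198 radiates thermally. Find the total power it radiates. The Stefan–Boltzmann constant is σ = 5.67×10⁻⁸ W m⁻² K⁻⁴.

P ≈ 10100 W

A = 0.220 × 0.416 = 0.0915 m².
P = εσAT⁴ = 0.198 × 5.67×10⁻⁸ × 0.0915 × (1772)⁴ = 0.198 × 5.67×10⁻⁸ × 0.0915 × 9.86×10^12.
P = 10100 W.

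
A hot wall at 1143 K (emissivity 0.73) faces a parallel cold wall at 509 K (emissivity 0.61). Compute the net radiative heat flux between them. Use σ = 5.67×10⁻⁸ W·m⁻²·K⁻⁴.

q ≈ 46300 W/m²

For two large parallel gray plates, q = σ(T₁⁴ − T₂⁴) / (1/ε₁ + 1/ε₂ − 1).
1/ε₁ + 1/ε₂ − 1 = 1/0.73 + 1/0.61 − 1 = 2.009.
T₁⁴ − T₂⁴ = 1.71×10^12 − 6.71×10^10 = 1.64×10^12 K⁴.
q = 5.67×10⁻⁸ × 1.64×10^12 / 2.009 = 46300 W/m².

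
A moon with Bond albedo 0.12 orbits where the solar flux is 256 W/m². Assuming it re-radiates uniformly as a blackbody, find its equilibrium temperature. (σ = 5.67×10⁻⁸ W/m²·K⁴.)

T ≈ 178 K

Power absorbed = (1−a)S·πR²; power emitted = 4πR²σT⁴. Equating and cancelling πR²:
T = ((1−a)S / 4σ)^(1/4) = (225 / (4 × 5.67×10⁻⁸))^(1/4) = (9.93×10^8)^(1/4).
T = 178 K.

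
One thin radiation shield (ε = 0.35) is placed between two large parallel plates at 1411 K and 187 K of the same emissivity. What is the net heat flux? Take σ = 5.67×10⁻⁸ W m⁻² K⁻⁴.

Each of the 2 gaps contributes resistance (2/ε − 1) = 2/0.35 − 1 = 4.714; total = 9.429.
q = σ(T₁⁴ − T₂⁴) / 9.429 = 5.67×10⁻⁸ × 3.96×10^12 / 9.429 = 23800 W/m².

q ≈ 23800 W/m²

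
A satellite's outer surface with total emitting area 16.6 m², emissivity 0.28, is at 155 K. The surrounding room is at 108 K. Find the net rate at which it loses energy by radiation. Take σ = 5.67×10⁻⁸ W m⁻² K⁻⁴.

Q = εσA(T⁴ − T_s⁴). T⁴ − T_s⁴ = (155)⁴ − (108)⁴ = 5.77×10^8 − 1.36×10^8 = 4.41×10^8 K⁴.
Q = 0.28 × 5.67×10⁻⁸ × 16.6 × 4.41×10^8 = 116 W.

Q ≈ 116 W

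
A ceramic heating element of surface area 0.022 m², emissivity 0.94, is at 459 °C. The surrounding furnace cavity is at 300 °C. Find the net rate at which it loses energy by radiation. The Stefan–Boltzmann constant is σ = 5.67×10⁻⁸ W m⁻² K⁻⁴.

Q ≈ 210 W

Convert: 459 °C = 732 K; 300 °C = 573 K.
Q = εσA(T⁴ − T_s⁴). T⁴ − T_s⁴ = (732)⁴ − (573)⁴ = 2.87×10^11 − 1.08×10^11 = 1.79×10^11 K⁴.
Q = 0.94 × 5.67×10⁻⁸ × 0.0220 × 1.79×10^11 = 210 W.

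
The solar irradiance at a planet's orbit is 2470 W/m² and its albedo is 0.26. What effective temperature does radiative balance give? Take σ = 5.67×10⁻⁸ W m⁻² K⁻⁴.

T ≈ 300 K

Power absorbed = (1−a)S·πR²; power emitted = 4πR²σT⁴. Equating and cancelling πR²:
T = ((1−a)S / 4σ)^(1/4) = (1830 / (4 × 5.67×10⁻⁸))^(1/4) = (8.06×10^9)^(1/4).
T = 300 K.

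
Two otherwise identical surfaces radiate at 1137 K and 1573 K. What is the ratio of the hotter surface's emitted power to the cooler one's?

ratio ≈ 3.66

P ∝ T⁴, so the ratio is (1573/1137)⁴ = (1.383)⁴ = 3.66.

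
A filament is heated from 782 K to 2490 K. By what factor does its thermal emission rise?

P ∝ T⁴, so the ratio is (2490/782)⁴ = (3.184)⁴ = 103.

ratio ≈ 103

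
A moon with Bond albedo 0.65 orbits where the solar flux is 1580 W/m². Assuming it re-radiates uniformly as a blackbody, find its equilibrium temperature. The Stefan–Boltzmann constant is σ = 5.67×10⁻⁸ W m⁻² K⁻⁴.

T ≈ 222 K

Power absorbed = (1−a)S·πR²; power emitted = 4πR²σT⁴. Equating and cancelling πR²:
T = ((1−a)S / 4σ)^(1/4) = (553 / (4 × 5.67×10⁻⁸))^(1/4) = (2.44×10^9)^(1/4).
T = 222 K.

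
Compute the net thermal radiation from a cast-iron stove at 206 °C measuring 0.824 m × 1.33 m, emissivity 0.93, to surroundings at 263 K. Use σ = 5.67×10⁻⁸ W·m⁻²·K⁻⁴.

A = 0.824 × 1.33 = 1.10 m².
Convert: 206 °C = 479 K.
Q = εσA(T⁴ − T_s⁴). T⁴ − T_s⁴ = (479)⁴ − (263)⁴ = 5.26×10^10 − 4.78×10^9 = 4.79×10^10 K⁴.
Q = 0.93 × 5.67×10⁻⁸ × 1.10 × 4.79×10^10 = 2770 W.

Q ≈ 2770 W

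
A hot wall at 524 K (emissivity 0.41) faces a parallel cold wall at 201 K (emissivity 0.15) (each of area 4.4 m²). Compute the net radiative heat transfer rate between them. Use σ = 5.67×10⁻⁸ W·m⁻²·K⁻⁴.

Q ≈ 2270 W

For two large parallel gray plates, q = σ(T₁⁴ − T₂⁴) / (1/ε₁ + 1/ε₂ − 1).
1/ε₁ + 1/ε₂ − 1 = 1/0.41 + 1/0.15 − 1 = 8.106.
T₁⁴ − T₂⁴ = 7.54×10^10 − 1.63×10^9 = 7.38×10^10 K⁴.
q = 5.67×10⁻⁸ × 7.38×10^10 / 8.106 = 516 W/m².
Q = q·A = 516 × 4.4 = 2270 W.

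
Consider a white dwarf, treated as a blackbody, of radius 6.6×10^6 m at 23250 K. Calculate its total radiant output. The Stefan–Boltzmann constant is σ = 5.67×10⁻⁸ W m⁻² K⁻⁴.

A = 4πr² = 4π × (6.6×10^6)² = 5.47×10^14 m².
P = σAT⁴ = 5.67×10⁻⁸ × 5.47×10^14 × (23250)⁴ = 5.67×10⁻⁸ × 5.47×10^14 × 2.92×10^17.
P = 9.07×10^24 W.

P ≈ 9.07×10^24 W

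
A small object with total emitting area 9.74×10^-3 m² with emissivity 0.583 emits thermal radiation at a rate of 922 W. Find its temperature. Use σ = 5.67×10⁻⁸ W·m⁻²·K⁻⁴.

T ≈ 1300 K

From P = εσAT⁴, T = (P / εσA)^(1/4) = (922 / (0.583 × 5.67×10⁻⁸ × 9.74×10^-3))^(1/4).
T = (2.86×10^12)^(1/4) = 1300 K.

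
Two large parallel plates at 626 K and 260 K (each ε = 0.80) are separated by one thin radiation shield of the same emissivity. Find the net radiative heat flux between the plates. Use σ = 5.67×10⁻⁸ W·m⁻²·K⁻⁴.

Each of the 2 gaps contributes resistance (2/ε − 1) = 2/0.80 − 1 = 1.500; total = 3.000.
q = σ(T₁⁴ − T₂⁴) / 3.000 = 5.67×10⁻⁸ × 1.49×10^11 / 3.000 = 2820 W/m².

q ≈ 2820 W/m²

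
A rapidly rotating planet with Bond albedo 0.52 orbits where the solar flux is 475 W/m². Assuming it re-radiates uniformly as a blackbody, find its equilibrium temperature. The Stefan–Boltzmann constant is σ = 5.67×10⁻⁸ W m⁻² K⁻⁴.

T ≈ 178 K

Power absorbed = (1−a)S·πR²; power emitted = 4πR²σT⁴. Equating and cancelling πR²:
T = ((1−a)S / 4σ)^(1/4) = (228 / (4 × 5.67×10⁻⁸))^(1/4) = (1.01×10^9)^(1/4).
T = 178 K.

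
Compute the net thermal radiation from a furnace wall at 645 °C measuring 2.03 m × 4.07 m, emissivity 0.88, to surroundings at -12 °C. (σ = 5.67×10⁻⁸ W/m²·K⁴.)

A = 2.03 × 4.07 = 8.26 m².
Convert: 645 °C = 918 K; -12 °C = 261 K.
Q = εσA(T⁴ − T_s⁴). T⁴ − T_s⁴ = (918)⁴ − (261)⁴ = 7.10×10^11 − 4.64×10^9 = 7.06×10^11 K⁴.
Q = 0.88 × 5.67×10⁻⁸ × 8.26 × 7.06×10^11 = 2.91×10^5 W.

Q ≈ 2.91×10^5 W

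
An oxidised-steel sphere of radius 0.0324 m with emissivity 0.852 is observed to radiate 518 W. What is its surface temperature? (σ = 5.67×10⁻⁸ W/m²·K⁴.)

T ≈ 950 K

A = 4πr² = 4π × (0.0324)² = 0.0132 m².
From P = εσAT⁴, T = (P / εσA)^(1/4) = (518 / (0.852 × 5.67×10⁻⁸ × 0.0132))^(1/4).
T = (8.13×10^11)^(1/4) = 950 K.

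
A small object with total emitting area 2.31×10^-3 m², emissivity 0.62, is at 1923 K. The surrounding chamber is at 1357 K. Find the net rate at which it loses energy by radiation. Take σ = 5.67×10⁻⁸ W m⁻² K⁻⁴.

Q = εσA(T⁴ − T_s⁴). T⁴ − T_s⁴ = (1923)⁴ − (1357)⁴ = 1.37×10^13 − 3.39×10^12 = 1.03×10^13 K⁴.
Q = 0.62 × 5.67×10⁻⁸ × 2.31×10^-3 × 1.03×10^13 = 835 W.

Q ≈ 835 W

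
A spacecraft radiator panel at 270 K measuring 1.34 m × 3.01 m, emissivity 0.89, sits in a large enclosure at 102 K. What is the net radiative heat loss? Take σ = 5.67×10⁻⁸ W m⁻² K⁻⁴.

A = 1.34 × 3.01 = 4.03 m².
Q = εσA(T⁴ − T_s⁴). T⁴ − T_s⁴ = (270)⁴ − (102)⁴ = 5.31×10^9 − 1.08×10^8 = 5.21×10^9 K⁴.
Q = 0.89 × 5.67×10⁻⁸ × 4.03 × 5.21×10^9 = 1060 W.

Q ≈ 1060 W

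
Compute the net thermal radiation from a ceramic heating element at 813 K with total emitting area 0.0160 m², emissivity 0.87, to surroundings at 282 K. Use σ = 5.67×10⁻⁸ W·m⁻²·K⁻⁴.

Q = εσA(T⁴ − T_s⁴). T⁴ − T_s⁴ = (813)⁴ − (282)⁴ = 4.37×10^11 − 6.32×10^9 = 4.31×10^11 K⁴.
Q = 0.87 × 5.67×10⁻⁸ × 0.0160 × 4.31×10^11 = 340 W.

Q ≈ 340 W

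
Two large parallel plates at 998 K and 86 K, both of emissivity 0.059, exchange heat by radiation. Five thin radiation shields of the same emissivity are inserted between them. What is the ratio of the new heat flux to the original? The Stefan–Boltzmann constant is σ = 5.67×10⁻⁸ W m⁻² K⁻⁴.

ratio ≈ 0.167

With N identical shields there are N+1 = 6 gaps in series, each with the same radiative resistance, so the flux falls to 1/(N+1) of its unshielded value.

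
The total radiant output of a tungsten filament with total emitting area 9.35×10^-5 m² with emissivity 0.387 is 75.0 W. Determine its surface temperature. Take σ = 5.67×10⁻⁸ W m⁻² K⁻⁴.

From P = εσAT⁴, T = (P / εσA)^(1/4) = (75.0 / (0.387 × 5.67×10⁻⁸ × 9.35×10^-5))^(1/4).
T = (3.66×10^13)^(1/4) = 2460 K.

T ≈ 2460 K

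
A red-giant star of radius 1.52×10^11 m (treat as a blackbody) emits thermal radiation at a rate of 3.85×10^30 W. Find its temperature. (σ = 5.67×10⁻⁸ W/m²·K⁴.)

A = 4πr² = 4π × (1.52×10^11)² = 2.90×10^23 m².
From P = σAT⁴, T = (P / σA)^(1/4) = (3.85×10^30 / (5.67×10⁻⁸ × 2.90×10^23))^(1/4).
T = (2.34×10^14)^(1/4) = 3910 K.

T ≈ 3910 K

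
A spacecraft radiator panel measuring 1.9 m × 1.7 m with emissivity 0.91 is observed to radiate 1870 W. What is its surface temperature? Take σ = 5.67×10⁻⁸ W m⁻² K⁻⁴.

A = 1.9 × 1.7 = 3.23 m².
From P = εσAT⁴, T = (P / εσA)^(1/4) = (1870 / (0.91 × 5.67×10⁻⁸ × 3.23))^(1/4).
T = (1.12×10^10)^(1/4) = 325 K.

T ≈ 325 K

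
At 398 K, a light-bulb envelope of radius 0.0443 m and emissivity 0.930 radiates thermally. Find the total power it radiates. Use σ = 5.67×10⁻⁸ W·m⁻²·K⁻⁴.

P ≈ 32.6 W

A = 4πr² = 4π × (0.0443)² = 0.0247 m².
P = εσAT⁴ = 0.930 × 5.67×10⁻⁸ × 0.0247 × (398)⁴ = 0.930 × 5.67×10⁻⁸ × 0.0247 × 2.51×10^10.
P = 32.6 W.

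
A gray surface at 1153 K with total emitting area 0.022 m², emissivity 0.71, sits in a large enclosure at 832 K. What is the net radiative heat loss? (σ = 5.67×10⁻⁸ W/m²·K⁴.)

Q = εσA(T⁴ − T_s⁴). T⁴ − T_s⁴ = (1153)⁴ − (832)⁴ = 1.77×10^12 − 4.79×10^11 = 1.29×10^12 K⁴.
Q = 0.71 × 5.67×10⁻⁸ × 0.0220 × 1.29×10^12 = 1140 W.

Q ≈ 1140 W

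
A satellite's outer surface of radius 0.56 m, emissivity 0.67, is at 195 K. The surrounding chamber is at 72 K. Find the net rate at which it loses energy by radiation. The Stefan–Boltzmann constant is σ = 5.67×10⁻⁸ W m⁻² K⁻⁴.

Q ≈ 212 W

A = 4πr² = 4π × (0.56)² = 3.94 m².
Q = εσA(T⁴ − T_s⁴). T⁴ − T_s⁴ = (195)⁴ − (72)⁴ = 1.45×10^9 − 2.69×10^7 = 1.42×10^9 K⁴.
Q = 0.67 × 5.67×10⁻⁸ × 3.94 × 1.42×10^9 = 212 W.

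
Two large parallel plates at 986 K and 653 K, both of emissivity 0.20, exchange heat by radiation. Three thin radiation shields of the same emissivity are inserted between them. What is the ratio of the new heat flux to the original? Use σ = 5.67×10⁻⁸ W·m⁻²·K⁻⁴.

With N identical shields there are N+1 = 4 gaps in series, each with the same radiative resistance, so the flux falls to 1/(N+1) of its unshielded value.

ratio ≈ 0.250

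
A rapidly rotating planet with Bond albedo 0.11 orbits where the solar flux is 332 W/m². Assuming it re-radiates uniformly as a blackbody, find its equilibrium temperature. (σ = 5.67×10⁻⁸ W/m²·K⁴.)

T ≈ 190 K

Power absorbed = (1−a)S·πR²; power emitted = 4πR²σT⁴. Equating and cancelling πR²:
T = ((1−a)S / 4σ)^(1/4) = (295 / (4 × 5.67×10⁻⁸))^(1/4) = (1.30×10^9)^(1/4).
T = 190 K.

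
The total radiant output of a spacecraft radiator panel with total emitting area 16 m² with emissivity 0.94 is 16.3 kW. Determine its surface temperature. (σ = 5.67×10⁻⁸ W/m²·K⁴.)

T ≈ 372 K

From P = εσAT⁴, T = (P / εσA)^(1/4) = (16300 / (0.94 × 5.67×10⁻⁸ × 16.0))^(1/4).
T = (1.91×10^10)^(1/4) = 372 K.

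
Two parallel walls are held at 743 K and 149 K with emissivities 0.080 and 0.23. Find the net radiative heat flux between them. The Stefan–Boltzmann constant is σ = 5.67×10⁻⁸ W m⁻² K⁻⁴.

q ≈ 1090 W/m²

For two large parallel gray plates, q = σ(T₁⁴ − T₂⁴) / (1/ε₁ + 1/ε₂ − 1).
1/ε₁ + 1/ε₂ − 1 = 1/0.080 + 1/0.23 − 1 = 15.85.
T₁⁴ − T₂⁴ = 3.05×10^11 − 4.93×10^8 = 3.04×10^11 K⁴.
q = 5.67×10⁻⁸ × 3.04×10^11 / 15.85 = 1090 W/m².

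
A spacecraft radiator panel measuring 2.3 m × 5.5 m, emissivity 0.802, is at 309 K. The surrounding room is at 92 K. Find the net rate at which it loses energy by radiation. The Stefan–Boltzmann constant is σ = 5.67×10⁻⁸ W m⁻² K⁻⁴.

Q ≈ 5200 W

A = 2.3 × 5.5 = 12.6 m².
Q = εσA(T⁴ − T_s⁴). T⁴ − T_s⁴ = (309)⁴ − (92)⁴ = 9.12×10^9 − 7.16×10^7 = 9.04×10^9 K⁴.
Q = 0.802 × 5.67×10⁻⁸ × 12.6 × 9.04×10^9 = 5200 W.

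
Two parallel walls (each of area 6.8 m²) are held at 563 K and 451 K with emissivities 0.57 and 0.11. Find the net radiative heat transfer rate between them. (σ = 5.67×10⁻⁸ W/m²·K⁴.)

For two large parallel gray plates, q = σ(T₁⁴ − T₂⁴) / (1/ε₁ + 1/ε₂ − 1).
1/ε₁ + 1/ε₂ − 1 = 1/0.57 + 1/0.11 − 1 = 9.845.
T₁⁴ − T₂⁴ = 1.00×10^11 − 4.14×10^10 = 5.91×10^10 K⁴.
q = 5.67×10⁻⁸ × 5.91×10^10 / 9.845 = 340 W/m².
Q = q·A = 340 × 6.8 = 2310 W.

Q ≈ 2310 W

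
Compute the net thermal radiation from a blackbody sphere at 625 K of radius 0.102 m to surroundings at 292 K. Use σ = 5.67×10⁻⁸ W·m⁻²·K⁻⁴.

Q ≈ 1080 W

A = 4πr² = 4π × (0.102)² = 0.131 m².
Q = σA(T⁴ − T_s⁴). T⁴ − T_s⁴ = (625)⁴ − (292)⁴ = 1.53×10^11 − 7.27×10^9 = 1.45×10^11 K⁴.
Q = 5.67×10⁻⁸ × 0.131 × 1.45×10^11 = 1080 W.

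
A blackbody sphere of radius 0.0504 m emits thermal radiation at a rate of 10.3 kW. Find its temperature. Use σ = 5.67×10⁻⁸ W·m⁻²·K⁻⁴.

T ≈ 1540 K

A = 4πr² = 4π × (0.0504)² = 0.0319 m².
From P = σAT⁴, T = (P / σA)^(1/4) = (10300 / (5.67×10⁻⁸ × 0.0319))^(1/4).
T = (5.69×10^12)^(1/4) = 1540 K.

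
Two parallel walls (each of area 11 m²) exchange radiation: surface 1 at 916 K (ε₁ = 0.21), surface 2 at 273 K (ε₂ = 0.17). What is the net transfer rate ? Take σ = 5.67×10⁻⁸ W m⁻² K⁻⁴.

For two large parallel gray plates, q = σ(T₁⁴ − T₂⁴) / (1/ε₁ + 1/ε₂ − 1).
1/ε₁ + 1/ε₂ − 1 = 1/0.21 + 1/0.17 − 1 = 9.644.
T₁⁴ − T₂⁴ = 7.04×10^11 − 5.55×10^9 = 6.98×10^11 K⁴.
q = 5.67×10⁻⁸ × 6.98×10^11 / 9.644 = 4110 W/m².
Q = q·A = 4110 × 11 = 45200 W.

Q ≈ 45200 W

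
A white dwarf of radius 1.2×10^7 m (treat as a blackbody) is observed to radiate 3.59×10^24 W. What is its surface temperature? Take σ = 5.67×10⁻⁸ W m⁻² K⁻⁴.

T ≈ 13700 K

A = 4πr² = 4π × (1.2×10^7)² = 1.81×10^15 m².
From P = σAT⁴, T = (P / σA)^(1/4) = (3.59×10^24 / (5.67×10⁻⁸ × 1.81×10^15))^(1/4).
T = (3.50×10^16)^(1/4) = 13700 K.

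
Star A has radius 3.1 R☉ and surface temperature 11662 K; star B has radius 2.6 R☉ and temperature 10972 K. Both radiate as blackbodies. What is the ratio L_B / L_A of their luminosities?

L = 4πR²σT⁴ ∝ R²T⁴, so L_B/L_A = (2.6/3.1)² × (10972/11662)⁴ = 0.703 × 0.784 = 0.551.

L_B/L_A ≈ 0.551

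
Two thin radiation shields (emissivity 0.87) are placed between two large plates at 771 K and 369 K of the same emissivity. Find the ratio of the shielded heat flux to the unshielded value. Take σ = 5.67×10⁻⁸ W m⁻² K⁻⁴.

ratio ≈ 0.333

With N identical shields there are N+1 = 3 gaps in series, each with the same radiative resistance, so the flux falls to 1/(N+1) of its unshielded value.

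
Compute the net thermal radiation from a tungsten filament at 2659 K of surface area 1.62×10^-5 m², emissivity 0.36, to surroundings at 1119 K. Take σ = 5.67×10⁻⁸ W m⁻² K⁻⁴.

Q = εσA(T⁴ − T_s⁴). T⁴ − T_s⁴ = (2659)⁴ − (1119)⁴ = 5.00×10^13 − 1.57×10^12 = 4.84×10^13 K⁴.
Q = 0.36 × 5.67×10⁻⁸ × 1.62×10^-5 × 4.84×10^13 = 16.0 W.

Q ≈ 16.0 W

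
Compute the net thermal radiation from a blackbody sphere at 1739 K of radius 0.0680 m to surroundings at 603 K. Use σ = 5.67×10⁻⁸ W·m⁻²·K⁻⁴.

A = 4πr² = 4π × (0.0680)² = 0.0581 m².
Q = σA(T⁴ − T_s⁴). T⁴ − T_s⁴ = (1739)⁴ − (603)⁴ = 9.15×10^12 − 1.32×10^11 = 9.01×10^12 K⁴.
Q = 5.67×10⁻⁸ × 0.0581 × 9.01×10^12 = 29700 W.

Q ≈ 29700 W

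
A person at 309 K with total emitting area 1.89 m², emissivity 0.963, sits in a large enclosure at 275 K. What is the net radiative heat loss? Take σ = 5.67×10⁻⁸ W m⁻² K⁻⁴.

Q ≈ 351 W

Q = εσA(T⁴ − T_s⁴). T⁴ − T_s⁴ = (309)⁴ − (275)⁴ = 9.12×10^9 − 5.72×10^9 = 3.40×10^9 K⁴.
Q = 0.963 × 5.67×10⁻⁸ × 1.89 × 3.40×10^9 = 351 W.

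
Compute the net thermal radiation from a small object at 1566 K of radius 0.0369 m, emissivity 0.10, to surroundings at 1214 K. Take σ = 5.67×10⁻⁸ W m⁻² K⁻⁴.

Q ≈ 373 W

A = 4πr² = 4π × (0.0369)² = 0.0171 m².
Q = εσA(T⁴ − T_s⁴). T⁴ − T_s⁴ = (1566)⁴ − (1214)⁴ = 6.01×10^12 − 2.17×10^12 = 3.84×10^12 K⁴.
Q = 0.10 × 5.67×10⁻⁸ × 0.0171 × 3.84×10^12 = 373 W.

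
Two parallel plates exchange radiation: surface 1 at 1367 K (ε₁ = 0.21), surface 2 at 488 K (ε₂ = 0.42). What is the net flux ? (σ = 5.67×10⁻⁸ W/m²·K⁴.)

q ≈ 31700 W/m²

For two large parallel gray plates, q = σ(T₁⁴ − T₂⁴) / (1/ε₁ + 1/ε₂ − 1).
1/ε₁ + 1/ε₂ − 1 = 1/0.21 + 1/0.42 − 1 = 6.143.
T₁⁴ − T₂⁴ = 3.49×10^12 − 5.67×10^10 = 3.44×10^12 K⁴.
q = 5.67×10⁻⁸ × 3.44×10^12 / 6.143 = 31700 W/m².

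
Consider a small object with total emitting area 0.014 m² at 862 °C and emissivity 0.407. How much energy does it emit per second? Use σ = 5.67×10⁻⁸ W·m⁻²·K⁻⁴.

862 °C = 1135 K.
P = εσAT⁴ = 0.407 × 5.67×10⁻⁸ × 0.0140 × (1135)⁴ = 0.407 × 5.67×10⁻⁸ × 0.0140 × 1.66×10^12.
P = 536 W.

P ≈ 536 W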